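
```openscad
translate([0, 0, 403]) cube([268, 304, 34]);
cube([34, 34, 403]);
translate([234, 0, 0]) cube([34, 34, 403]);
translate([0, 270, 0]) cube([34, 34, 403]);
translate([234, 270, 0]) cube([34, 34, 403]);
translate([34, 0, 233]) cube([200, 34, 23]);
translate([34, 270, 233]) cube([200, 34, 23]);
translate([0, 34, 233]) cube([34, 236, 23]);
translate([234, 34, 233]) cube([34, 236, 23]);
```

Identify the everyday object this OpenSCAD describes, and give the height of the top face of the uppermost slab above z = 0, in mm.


A stool. The seat height is 437 mm.

A 268×304×34 slab at z = 403 on four corner posts — a stool. The seat top is 403 + 34 = 437 mm.


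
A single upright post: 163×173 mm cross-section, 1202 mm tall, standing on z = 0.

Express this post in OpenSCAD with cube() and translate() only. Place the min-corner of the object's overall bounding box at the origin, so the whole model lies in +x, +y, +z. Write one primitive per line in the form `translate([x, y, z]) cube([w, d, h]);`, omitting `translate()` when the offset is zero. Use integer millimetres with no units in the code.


cube([163, 173, 1202]);


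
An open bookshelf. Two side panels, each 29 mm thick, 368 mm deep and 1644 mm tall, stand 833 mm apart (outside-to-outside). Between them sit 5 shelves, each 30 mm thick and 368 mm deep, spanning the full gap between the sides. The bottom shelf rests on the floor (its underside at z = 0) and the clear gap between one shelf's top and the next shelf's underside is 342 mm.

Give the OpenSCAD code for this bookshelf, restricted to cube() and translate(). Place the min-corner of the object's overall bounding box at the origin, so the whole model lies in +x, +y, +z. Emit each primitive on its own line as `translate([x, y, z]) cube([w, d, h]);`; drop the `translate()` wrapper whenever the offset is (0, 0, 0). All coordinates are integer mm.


cube([29, 368, 1644]);
translate([804, 0, 0]) cube([29, 368, 1644]);
translate([29, 0, 0]) cube([775, 368, 30]);
translate([29, 0, 372]) cube([775, 368, 30]);
translate([29, 0, 744]) cube([775, 368, 30]);
translate([29, 0, 1116]) cube([775, 368, 30]);
translate([29, 0, 1488]) cube([775, 368, 30]);


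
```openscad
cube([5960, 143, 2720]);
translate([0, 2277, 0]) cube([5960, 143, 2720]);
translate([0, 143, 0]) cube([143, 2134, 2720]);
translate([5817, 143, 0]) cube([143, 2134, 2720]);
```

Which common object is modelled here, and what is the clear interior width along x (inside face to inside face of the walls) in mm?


A house (or room) frame. The interior width is 5674 mm.

Four 2720 mm walls enclosing a rectangle with no floor or roof — a room or house frame. Outside width is 5960 mm and wall thickness is 143 mm, so the interior width is 5960 − 2 × 143 = 5674 mm.


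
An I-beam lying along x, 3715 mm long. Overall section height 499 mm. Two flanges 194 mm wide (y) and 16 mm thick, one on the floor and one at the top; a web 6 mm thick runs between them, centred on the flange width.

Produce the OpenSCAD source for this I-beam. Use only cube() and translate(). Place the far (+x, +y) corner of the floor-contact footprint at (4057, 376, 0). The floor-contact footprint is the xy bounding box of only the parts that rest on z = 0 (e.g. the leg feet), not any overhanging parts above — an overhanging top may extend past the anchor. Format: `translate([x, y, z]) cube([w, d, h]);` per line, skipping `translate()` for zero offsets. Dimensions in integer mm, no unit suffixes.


translate([342, 182, 0]) cube([3715, 194, 16]);
translate([342, 276, 16]) cube([3715, 6, 467]);
translate([342, 182, 483]) cube([3715, 194, 16]);


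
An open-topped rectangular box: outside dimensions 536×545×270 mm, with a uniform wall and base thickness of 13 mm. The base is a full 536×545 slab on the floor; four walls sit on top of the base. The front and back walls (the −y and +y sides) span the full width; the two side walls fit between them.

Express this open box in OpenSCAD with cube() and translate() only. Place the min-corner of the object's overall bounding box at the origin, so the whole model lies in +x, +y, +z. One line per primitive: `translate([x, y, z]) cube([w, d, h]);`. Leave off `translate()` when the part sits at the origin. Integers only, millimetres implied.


cube([536, 545, 13]);
translate([0, 0, 13]) cube([536, 13, 257]);
translate([0, 532, 13]) cube([536, 13, 257]);
translate([0, 13, 13]) cube([13, 519, 257]);
translate([523, 13, 13]) cube([13, 519, 257]);


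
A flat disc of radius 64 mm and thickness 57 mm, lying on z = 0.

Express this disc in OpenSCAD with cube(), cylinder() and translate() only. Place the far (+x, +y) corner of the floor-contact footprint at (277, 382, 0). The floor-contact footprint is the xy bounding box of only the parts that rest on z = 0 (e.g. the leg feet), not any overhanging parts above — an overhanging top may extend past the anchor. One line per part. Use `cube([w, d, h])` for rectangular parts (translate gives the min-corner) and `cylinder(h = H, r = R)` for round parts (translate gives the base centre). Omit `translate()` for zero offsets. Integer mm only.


translate([213, 318, 0]) cylinder(h = 57, r = 64);


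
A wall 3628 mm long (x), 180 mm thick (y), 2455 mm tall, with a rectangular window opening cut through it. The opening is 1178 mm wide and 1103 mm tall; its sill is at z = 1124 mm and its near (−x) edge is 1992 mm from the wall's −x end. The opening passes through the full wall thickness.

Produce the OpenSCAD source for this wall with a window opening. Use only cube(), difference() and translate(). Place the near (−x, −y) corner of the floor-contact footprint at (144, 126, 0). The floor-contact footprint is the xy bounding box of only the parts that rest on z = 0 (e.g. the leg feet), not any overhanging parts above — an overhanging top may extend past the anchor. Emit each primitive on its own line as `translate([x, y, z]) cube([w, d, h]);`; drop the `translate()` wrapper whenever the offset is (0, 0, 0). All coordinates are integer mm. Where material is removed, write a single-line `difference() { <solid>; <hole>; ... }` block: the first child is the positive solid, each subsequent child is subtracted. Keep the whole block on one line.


difference() { translate([144, 126, 0]) cube([3628, 180, 2455]); translate([2136, 126, 1124]) cube([1178, 180, 1103]); }


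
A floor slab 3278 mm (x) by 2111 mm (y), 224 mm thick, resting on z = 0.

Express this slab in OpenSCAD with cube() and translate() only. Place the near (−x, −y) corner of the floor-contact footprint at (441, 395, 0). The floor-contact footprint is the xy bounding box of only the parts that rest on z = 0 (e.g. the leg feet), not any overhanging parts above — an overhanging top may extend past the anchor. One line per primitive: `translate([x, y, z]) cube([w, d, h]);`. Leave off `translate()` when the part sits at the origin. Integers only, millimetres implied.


translate([441, 395, 0]) cube([3278, 2111, 224]);


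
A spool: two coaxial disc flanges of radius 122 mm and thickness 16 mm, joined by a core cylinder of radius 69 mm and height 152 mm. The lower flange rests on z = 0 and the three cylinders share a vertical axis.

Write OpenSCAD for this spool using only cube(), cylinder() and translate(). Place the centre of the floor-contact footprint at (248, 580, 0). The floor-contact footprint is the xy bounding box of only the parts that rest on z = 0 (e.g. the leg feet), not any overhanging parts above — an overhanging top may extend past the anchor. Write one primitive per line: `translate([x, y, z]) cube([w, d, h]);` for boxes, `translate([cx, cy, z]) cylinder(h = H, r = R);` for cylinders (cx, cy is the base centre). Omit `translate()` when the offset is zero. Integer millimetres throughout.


translate([248, 580, 0]) cylinder(h = 16, r = 122);
translate([248, 580, 16]) cylinder(h = 152, r = 69);
translate([248, 580, 168]) cylinder(h = 16, r = 122);


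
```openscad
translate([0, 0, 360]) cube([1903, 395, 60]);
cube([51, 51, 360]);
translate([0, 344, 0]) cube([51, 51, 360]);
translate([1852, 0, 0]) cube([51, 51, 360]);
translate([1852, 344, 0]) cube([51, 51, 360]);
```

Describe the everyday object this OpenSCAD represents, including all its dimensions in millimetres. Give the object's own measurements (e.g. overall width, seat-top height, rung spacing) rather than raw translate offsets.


A bench: a 1903×395 mm seat slab, 60 mm thick, top at z = 420 mm, on four 51×51 mm square legs flush with the seat corners and standing on z = 0.


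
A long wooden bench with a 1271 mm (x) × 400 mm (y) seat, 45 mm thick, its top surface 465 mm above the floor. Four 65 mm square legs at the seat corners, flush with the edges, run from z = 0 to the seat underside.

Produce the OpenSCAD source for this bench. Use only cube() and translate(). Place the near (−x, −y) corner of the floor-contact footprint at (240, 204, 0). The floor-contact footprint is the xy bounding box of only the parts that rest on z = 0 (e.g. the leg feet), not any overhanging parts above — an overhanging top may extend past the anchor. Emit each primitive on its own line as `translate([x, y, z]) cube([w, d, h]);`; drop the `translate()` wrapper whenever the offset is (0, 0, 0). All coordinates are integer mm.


// leg_h = 465 − 45 = 420
translate([240, 204, 420]) cube([1271, 400, 45]);
translate([240, 204, 0]) cube([65, 65, 420]);
translate([240, 539, 0]) cube([65, 65, 420]);
translate([1446, 204, 0]) cube([65, 65, 420]);
translate([1446, 539, 0]) cube([65, 65, 420]);


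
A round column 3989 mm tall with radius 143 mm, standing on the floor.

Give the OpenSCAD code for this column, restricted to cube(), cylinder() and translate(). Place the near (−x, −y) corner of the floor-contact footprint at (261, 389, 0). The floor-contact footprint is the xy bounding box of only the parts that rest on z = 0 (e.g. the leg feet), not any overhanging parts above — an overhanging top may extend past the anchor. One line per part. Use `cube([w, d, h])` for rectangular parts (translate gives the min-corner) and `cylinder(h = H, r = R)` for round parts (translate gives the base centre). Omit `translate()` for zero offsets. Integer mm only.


translate([404, 532, 0]) cylinder(h = 3989, r = 143);


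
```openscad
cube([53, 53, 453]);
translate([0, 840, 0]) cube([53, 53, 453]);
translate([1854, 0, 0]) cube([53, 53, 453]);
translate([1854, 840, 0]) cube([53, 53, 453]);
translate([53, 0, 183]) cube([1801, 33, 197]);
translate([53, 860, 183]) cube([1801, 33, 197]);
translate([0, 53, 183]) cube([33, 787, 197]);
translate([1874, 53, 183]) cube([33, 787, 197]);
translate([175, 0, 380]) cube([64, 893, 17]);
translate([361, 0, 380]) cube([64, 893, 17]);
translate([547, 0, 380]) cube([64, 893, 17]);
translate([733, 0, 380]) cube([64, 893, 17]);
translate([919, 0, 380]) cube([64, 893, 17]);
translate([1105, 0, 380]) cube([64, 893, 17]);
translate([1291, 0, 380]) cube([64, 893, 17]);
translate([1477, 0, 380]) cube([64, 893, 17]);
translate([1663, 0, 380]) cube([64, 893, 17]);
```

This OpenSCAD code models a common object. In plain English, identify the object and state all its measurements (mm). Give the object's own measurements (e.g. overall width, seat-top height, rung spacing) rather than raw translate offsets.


A bed frame 1907 mm long (x) by 893 mm wide (y). Four 53×53 mm corner posts, 453 mm tall, at the corners of the footprint. Four rails of 33 mm thickness and 197 mm height run between adjacent posts with their undersides at z = 183 mm, their outer faces flush with the outside of the frame (the two x-running rails run between the posts' inner faces; the two y-running rails run between the posts' inner faces). 9 slats, each 64 mm wide (x) and 17 mm thick, lie across the top of the two x-running rails, running the full 893 mm width of the frame in y; along x they sit between the end posts with a 122 mm gap after the −x posts and between neighbouring slats, leaving 127 mm before the +x posts.


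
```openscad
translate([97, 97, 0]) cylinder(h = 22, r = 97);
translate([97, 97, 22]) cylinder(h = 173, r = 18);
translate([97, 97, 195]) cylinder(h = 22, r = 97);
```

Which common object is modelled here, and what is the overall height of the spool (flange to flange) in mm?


A spool. The overall height is 217 mm.

Three coaxial cylinders, large–small–large — a spool. Two 22 mm flanges and a 173 mm core give 22 + 173 + 22 = 217 mm.


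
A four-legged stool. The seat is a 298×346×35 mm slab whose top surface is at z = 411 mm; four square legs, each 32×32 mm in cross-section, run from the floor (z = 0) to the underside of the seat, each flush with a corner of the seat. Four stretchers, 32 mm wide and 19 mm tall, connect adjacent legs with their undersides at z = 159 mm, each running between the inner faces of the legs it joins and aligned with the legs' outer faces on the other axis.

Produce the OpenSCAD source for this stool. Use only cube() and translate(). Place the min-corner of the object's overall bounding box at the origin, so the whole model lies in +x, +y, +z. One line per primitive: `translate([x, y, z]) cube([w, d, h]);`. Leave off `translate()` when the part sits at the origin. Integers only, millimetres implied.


translate([0, 0, 376]) cube([298, 346, 35]);
cube([32, 32, 376]);
translate([266, 0, 0]) cube([32, 32, 376]);
translate([0, 314, 0]) cube([32, 32, 376]);
translate([266, 314, 0]) cube([32, 32, 376]);
translate([32, 0, 159]) cube([234, 32, 19]);
translate([32, 314, 159]) cube([234, 32, 19]);
translate([0, 32, 159]) cube([32, 282, 19]);
translate([266, 32, 159]) cube([32, 282, 19]);


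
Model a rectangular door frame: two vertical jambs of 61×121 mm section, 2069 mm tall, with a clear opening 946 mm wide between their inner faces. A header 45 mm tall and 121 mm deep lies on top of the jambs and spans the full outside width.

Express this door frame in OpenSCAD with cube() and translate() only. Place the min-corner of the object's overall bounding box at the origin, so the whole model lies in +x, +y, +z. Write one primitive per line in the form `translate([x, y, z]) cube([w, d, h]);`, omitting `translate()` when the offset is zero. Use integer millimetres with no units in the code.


cube([61, 121, 2069]);
translate([1007, 0, 0]) cube([61, 121, 2069]);
translate([0, 0, 2069]) cube([1068, 121, 45]);


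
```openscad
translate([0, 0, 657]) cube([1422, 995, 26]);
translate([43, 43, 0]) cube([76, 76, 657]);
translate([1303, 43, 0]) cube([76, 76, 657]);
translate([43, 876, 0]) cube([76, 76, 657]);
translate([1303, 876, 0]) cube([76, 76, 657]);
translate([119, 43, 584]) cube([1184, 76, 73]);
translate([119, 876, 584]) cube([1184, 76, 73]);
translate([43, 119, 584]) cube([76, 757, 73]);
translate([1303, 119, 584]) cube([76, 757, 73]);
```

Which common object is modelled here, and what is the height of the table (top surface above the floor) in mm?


A table. The table height is 683 mm.

A 1422×995×26 slab sits at z = 657 on four 76 mm square posts — a table. The top surface is at 657 + 26 = 683 mm.


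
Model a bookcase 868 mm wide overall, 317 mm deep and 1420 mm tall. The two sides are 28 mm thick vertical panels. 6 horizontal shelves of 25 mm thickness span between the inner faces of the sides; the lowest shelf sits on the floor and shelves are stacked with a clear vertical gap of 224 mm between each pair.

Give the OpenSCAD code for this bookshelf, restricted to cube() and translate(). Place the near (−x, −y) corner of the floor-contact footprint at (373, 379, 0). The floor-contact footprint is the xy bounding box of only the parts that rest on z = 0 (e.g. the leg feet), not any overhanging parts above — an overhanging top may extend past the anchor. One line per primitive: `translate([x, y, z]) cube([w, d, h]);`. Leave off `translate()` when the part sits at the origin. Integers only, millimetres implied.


translate([373, 379, 0]) cube([28, 317, 1420]);
translate([1213, 379, 0]) cube([28, 317, 1420]);
translate([401, 379, 0]) cube([812, 317, 25]);
translate([401, 379, 249]) cube([812, 317, 25]);
translate([401, 379, 498]) cube([812, 317, 25]);
translate([401, 379, 747]) cube([812, 317, 25]);
translate([401, 379, 996]) cube([812, 317, 25]);
translate([401, 379, 1245]) cube([812, 317, 25]);


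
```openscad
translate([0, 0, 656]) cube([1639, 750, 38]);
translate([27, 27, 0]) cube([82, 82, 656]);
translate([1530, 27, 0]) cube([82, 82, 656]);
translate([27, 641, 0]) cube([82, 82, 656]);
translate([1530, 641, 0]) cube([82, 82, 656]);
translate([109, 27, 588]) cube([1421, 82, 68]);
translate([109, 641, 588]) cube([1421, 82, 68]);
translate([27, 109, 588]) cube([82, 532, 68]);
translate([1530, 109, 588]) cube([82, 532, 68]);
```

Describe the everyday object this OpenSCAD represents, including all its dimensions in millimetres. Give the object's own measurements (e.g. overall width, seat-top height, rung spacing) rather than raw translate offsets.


A rectangular dining table. The top is 1639×750×38 mm with its upper surface at z = 694 mm. It stands on four 82×82 mm square legs, each inset 27 mm from the nearest pair of top edges, running from the floor to the underside of the top. Four apron rails, 82 mm thick and 68 mm tall, run between adjacent legs with their top edges flush with the underside of the top and their outer faces flush with the legs' outer faces.


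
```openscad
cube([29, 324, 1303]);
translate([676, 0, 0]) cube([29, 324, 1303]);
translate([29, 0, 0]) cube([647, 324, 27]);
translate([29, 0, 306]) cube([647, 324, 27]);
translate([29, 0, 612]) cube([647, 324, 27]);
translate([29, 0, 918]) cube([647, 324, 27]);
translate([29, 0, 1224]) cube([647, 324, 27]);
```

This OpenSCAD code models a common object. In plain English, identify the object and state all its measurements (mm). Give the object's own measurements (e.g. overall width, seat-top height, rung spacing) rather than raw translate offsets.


An open bookshelf. Two side panels, each 29 mm thick, 324 mm deep and 1303 mm tall, stand 705 mm apart (outside-to-outside). Between them sit 5 shelves, each 27 mm thick and 324 mm deep, spanning the full gap between the sides. The bottom shelf rests on the floor (its underside at z = 0) and the clear gap between one shelf's top and the next shelf's underside is 279 mm.


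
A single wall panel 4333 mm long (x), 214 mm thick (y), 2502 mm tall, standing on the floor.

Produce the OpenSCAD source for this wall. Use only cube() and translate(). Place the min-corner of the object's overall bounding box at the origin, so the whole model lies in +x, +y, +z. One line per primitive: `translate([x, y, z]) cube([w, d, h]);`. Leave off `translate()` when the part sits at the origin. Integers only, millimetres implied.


cube([4333, 214, 2502]);


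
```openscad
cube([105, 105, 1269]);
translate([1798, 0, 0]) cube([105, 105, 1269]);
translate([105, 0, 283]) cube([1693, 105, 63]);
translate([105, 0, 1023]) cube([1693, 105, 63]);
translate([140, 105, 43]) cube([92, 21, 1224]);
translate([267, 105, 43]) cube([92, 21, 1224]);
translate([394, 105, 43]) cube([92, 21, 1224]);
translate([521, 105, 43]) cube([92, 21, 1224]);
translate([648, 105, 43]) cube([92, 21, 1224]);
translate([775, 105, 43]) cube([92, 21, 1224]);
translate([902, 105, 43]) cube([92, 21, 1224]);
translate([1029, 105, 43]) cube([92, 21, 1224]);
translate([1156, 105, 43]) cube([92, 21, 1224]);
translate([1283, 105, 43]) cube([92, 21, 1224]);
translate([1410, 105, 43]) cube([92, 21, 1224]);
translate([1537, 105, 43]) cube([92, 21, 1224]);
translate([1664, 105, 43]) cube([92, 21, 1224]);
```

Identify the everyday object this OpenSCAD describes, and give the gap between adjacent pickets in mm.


A fence section. The picket gap is 35 mm.

Two posts, two rails, 13 pickets — a fence section. Span 1693 mm holds 13 pickets of 92 mm with 14 equal gaps: ⌊(1693 − 13·92) / 14⌋ = 35 mm.


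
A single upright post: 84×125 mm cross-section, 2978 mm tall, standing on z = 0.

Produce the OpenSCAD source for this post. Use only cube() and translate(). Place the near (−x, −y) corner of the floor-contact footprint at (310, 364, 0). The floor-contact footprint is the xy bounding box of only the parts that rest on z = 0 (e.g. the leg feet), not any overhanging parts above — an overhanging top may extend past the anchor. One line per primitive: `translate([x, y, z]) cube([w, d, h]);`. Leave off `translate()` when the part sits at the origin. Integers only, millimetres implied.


translate([310, 364, 0]) cube([84, 125, 2978]);


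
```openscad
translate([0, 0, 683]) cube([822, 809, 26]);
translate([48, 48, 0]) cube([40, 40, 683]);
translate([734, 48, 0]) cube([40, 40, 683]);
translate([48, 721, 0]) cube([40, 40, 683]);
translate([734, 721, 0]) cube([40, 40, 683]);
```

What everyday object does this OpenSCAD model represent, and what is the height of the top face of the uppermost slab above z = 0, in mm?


A table. The table height is 709 mm.

A 822×809×26 slab sits at z = 683 on four 40 mm square posts — a table. The top surface is at 683 + 26 = 709 mm.


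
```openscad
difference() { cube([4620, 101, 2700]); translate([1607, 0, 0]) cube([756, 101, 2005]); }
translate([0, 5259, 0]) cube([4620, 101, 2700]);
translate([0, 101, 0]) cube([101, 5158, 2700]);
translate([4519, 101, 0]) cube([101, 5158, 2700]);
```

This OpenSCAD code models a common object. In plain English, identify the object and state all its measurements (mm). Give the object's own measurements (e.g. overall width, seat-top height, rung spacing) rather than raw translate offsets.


A single room: four walls, each 2700 mm tall and 101 mm thick, enclosing an outside footprint 4620×5360 mm (x × y), no floor or roof. The front and back walls (−y and +y sides) run the full x-width; the side walls fit between their inner faces. A door opening 756 mm wide and 2005 mm tall is cut through the front wall from the floor up, its −x edge 1607 mm from the wall's −x end.


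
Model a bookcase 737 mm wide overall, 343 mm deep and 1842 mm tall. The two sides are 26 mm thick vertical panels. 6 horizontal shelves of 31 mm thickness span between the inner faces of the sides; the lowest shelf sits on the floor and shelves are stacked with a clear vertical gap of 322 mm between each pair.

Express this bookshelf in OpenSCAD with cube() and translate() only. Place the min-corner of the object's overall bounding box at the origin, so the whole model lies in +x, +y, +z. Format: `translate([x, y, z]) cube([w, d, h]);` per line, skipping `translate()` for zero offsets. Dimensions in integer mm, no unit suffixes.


cube([26, 343, 1842]);
translate([711, 0, 0]) cube([26, 343, 1842]);
translate([26, 0, 0]) cube([685, 343, 31]);
translate([26, 0, 353]) cube([685, 343, 31]);
translate([26, 0, 706]) cube([685, 343, 31]);
translate([26, 0, 1059]) cube([685, 343, 31]);
translate([26, 0, 1412]) cube([685, 343, 31]);
translate([26, 0, 1765]) cube([685, 343, 31]);


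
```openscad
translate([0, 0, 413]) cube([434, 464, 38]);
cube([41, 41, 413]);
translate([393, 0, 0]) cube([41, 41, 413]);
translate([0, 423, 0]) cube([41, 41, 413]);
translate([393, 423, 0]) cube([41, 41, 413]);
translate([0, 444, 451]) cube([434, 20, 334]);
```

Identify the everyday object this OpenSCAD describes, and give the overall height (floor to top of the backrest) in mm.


A chair. The overall height is 785 mm.

A slab on four corner posts with a tall panel at the back — a chair. The seat slab sits at z = 413 with thickness 38, and the 334 mm backrest starts at the seat top, so the overall height is 413 + 38 + 334 = 785 mm.


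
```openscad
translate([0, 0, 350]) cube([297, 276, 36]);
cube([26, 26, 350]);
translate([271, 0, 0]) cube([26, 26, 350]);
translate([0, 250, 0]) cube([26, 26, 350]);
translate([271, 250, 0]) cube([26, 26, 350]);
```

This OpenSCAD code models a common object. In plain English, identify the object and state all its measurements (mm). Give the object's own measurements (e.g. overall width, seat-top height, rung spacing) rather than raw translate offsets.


A simple wooden stool: a rectangular seat 297 mm (x) by 276 mm (y), 36 mm thick, top face at z = 386 mm, on four square legs, each 26×26 mm in cross-section. The legs rest on z = 0, each flush with a corner of the seat.


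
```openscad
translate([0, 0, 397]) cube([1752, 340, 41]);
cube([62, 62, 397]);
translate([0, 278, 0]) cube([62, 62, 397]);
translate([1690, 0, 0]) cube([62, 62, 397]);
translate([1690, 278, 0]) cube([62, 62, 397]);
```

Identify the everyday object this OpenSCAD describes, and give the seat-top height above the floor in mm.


A bench. The seat-top height is 438 mm.

A long slab on four corner posts — a bench. The slab sits at z = 397 with thickness 41, so the top is 397 + 41 = 438 mm.


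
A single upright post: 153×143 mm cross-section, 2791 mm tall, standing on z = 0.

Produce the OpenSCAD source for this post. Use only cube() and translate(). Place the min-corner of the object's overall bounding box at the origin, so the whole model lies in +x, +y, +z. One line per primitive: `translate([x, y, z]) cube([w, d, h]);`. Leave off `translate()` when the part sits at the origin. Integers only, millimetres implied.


cube([153, 143, 2791]);


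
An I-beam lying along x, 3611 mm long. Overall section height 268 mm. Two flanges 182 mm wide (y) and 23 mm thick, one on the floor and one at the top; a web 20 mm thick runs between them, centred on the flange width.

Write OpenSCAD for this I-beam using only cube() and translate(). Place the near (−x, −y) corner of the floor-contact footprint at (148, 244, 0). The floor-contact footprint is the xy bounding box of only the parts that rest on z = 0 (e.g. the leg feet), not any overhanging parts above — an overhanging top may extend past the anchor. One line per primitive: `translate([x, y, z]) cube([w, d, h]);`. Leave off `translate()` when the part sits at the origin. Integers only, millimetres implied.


translate([148, 244, 0]) cube([3611, 182, 23]);
translate([148, 325, 23]) cube([3611, 20, 222]);
translate([148, 244, 245]) cube([3611, 182, 23]);


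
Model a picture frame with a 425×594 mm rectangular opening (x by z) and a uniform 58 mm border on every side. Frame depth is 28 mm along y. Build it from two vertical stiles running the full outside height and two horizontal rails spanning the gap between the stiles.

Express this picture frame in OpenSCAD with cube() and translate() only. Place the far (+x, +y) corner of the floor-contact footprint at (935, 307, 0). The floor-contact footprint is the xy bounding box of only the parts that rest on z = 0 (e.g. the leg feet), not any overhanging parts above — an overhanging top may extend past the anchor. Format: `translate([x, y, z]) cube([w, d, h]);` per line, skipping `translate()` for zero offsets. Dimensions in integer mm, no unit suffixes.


translate([394, 279, 0]) cube([58, 28, 710]);
translate([877, 279, 0]) cube([58, 28, 710]);
translate([452, 279, 0]) cube([425, 28, 58]);
translate([452, 279, 652]) cube([425, 28, 58]);


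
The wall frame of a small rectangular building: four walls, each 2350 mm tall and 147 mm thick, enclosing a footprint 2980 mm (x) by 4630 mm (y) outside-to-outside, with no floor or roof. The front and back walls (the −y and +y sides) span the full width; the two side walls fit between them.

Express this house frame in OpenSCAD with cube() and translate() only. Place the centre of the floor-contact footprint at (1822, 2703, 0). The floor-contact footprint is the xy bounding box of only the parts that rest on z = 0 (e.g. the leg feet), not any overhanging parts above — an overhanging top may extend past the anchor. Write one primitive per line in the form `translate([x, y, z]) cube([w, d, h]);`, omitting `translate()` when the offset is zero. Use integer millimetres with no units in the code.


translate([332, 388, 0]) cube([2980, 147, 2350]);
translate([332, 4871, 0]) cube([2980, 147, 2350]);
translate([332, 535, 0]) cube([147, 4336, 2350]);
translate([3165, 535, 0]) cube([147, 4336, 2350]);


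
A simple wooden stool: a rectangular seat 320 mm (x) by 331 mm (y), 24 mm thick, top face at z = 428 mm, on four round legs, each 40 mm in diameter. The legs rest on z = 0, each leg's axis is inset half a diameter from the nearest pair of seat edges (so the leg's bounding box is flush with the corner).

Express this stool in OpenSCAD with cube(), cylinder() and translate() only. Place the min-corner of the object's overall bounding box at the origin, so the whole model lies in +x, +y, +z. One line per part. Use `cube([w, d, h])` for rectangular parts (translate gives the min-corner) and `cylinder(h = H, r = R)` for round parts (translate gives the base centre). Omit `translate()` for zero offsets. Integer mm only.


translate([0, 0, 404]) cube([320, 331, 24]);
translate([20, 20, 0]) cylinder(h = 404, r = 20);
translate([300, 20, 0]) cylinder(h = 404, r = 20);
translate([20, 311, 0]) cylinder(h = 404, r = 20);
translate([300, 311, 0]) cylinder(h = 404, r = 20);


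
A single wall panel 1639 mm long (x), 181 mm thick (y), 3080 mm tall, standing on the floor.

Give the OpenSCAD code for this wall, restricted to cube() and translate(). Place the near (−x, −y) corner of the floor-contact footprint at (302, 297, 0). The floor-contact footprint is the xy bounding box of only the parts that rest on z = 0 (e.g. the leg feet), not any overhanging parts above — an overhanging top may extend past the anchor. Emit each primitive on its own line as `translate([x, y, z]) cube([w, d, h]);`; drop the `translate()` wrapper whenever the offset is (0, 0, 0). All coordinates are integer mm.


translate([302, 297, 0]) cube([1639, 181, 3080]);


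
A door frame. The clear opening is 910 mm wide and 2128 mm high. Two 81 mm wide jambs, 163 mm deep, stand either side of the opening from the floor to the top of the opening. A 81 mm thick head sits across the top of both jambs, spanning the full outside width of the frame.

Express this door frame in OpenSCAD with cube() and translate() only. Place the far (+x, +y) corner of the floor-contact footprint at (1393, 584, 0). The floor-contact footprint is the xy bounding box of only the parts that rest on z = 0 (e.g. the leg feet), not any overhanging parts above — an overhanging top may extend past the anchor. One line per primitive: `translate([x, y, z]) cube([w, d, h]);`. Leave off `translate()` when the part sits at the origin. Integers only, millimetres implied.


translate([321, 421, 0]) cube([81, 163, 2128]);
translate([1312, 421, 0]) cube([81, 163, 2128]);
translate([321, 421, 2128]) cube([1072, 163, 81]);


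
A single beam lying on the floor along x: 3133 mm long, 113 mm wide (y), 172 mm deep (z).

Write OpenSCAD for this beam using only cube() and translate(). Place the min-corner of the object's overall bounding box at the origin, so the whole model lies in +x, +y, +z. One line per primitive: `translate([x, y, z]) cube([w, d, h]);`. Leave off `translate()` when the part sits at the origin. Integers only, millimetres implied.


cube([3133, 113, 172]);


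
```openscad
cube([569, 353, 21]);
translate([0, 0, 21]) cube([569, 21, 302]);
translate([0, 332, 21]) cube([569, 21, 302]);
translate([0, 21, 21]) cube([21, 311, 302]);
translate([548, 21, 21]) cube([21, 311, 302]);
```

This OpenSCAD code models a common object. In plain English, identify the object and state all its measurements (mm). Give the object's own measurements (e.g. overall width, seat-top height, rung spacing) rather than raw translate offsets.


An open-topped rectangular box: outside dimensions 569×353×323 mm, with a uniform wall and base thickness of 21 mm. The base is a full 569×353 slab on the floor; four walls sit on top of the base. The front and back walls (the −y and +y sides) span the full width; the two side walls fit between them.


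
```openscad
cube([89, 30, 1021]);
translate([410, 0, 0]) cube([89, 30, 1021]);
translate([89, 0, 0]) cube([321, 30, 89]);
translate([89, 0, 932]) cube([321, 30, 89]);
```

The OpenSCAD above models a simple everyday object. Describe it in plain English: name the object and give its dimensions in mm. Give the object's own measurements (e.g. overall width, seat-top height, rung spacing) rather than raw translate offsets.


A rectangular picture frame lying in the x–z plane (depth along y). The opening is 321 mm wide (x) by 843 mm tall (z), surrounded by a border 89 mm wide on all four sides. The frame is 30 mm deep and is made of two full-height vertical stiles with two horizontal rails fitted between them.


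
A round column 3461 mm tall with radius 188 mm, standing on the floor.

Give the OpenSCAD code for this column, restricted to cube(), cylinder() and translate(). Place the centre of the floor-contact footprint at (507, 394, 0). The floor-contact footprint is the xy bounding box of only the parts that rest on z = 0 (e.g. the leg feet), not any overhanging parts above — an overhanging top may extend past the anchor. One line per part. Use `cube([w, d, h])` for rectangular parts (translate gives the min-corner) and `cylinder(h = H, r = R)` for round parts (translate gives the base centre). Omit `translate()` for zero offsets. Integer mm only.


translate([507, 394, 0]) cylinder(h = 3461, r = 188);


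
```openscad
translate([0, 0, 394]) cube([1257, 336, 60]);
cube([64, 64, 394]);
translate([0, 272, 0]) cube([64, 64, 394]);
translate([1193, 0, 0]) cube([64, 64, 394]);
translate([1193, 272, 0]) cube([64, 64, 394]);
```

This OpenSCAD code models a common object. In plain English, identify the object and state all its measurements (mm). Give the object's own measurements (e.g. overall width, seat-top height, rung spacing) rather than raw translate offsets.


A bench: a 1257×336 mm seat slab, 60 mm thick, top at z = 454 mm, on four 64×64 mm square legs flush with the seat corners and standing on z = 0.


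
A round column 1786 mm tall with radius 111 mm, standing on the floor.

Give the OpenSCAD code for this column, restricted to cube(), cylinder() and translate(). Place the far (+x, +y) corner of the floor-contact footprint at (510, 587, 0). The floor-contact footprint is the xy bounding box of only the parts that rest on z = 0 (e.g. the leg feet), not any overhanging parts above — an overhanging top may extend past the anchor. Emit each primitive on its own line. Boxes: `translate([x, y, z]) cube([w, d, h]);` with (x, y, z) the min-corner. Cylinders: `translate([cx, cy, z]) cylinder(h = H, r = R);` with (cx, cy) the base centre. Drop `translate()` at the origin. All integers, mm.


translate([399, 476, 0]) cylinder(h = 1786, r = 111);


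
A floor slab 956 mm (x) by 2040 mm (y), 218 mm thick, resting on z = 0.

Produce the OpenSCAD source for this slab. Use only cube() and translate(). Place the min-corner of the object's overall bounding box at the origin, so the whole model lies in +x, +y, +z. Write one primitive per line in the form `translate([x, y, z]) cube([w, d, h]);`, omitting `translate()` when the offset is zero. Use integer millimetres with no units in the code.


cube([956, 2040, 218]);


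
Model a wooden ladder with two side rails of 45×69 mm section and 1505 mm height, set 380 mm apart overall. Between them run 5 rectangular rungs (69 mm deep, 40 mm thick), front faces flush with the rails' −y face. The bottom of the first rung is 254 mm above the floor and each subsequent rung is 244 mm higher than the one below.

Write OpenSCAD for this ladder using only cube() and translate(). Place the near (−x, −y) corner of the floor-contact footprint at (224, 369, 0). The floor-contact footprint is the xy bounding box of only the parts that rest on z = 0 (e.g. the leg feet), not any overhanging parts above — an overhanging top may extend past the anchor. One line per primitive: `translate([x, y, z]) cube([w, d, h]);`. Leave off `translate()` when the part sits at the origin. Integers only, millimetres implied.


translate([224, 369, 0]) cube([45, 69, 1505]);
translate([559, 369, 0]) cube([45, 69, 1505]);
translate([269, 369, 254]) cube([290, 69, 40]);
translate([269, 369, 498]) cube([290, 69, 40]);
translate([269, 369, 742]) cube([290, 69, 40]);
translate([269, 369, 986]) cube([290, 69, 40]);
translate([269, 369, 1230]) cube([290, 69, 40]);


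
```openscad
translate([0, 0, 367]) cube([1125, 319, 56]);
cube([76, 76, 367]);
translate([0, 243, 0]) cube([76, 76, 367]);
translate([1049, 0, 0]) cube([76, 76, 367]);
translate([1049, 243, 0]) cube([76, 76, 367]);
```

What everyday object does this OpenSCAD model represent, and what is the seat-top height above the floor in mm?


A bench. The seat-top height is 423 mm.

A long slab on four corner posts — a bench. The slab sits at z = 367 with thickness 56, so the top is 367 + 56 = 423 mm.


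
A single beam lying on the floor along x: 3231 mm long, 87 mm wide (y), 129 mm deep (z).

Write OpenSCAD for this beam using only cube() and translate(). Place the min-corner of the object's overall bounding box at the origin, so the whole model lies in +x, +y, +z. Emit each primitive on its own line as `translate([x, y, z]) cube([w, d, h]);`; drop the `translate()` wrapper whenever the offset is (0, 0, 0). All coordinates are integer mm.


cube([3231, 87, 129]);


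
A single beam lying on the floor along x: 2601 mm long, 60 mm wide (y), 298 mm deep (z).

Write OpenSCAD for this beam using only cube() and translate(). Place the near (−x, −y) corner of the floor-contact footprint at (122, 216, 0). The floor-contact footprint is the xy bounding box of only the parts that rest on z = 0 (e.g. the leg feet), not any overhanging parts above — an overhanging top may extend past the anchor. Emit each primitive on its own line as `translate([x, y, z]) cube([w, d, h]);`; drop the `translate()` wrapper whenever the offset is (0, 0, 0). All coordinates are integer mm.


translate([122, 216, 0]) cube([2601, 60, 298]);


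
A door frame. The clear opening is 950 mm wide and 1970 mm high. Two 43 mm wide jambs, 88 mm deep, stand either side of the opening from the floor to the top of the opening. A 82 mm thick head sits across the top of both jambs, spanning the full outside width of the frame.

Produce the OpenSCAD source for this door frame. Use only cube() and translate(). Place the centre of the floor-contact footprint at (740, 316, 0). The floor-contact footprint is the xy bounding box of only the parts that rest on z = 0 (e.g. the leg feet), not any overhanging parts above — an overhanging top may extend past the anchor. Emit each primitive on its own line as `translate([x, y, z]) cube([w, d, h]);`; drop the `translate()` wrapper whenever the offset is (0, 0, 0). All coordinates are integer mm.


translate([222, 272, 0]) cube([43, 88, 1970]);
translate([1215, 272, 0]) cube([43, 88, 1970]);
translate([222, 272, 1970]) cube([1036, 88, 82]);


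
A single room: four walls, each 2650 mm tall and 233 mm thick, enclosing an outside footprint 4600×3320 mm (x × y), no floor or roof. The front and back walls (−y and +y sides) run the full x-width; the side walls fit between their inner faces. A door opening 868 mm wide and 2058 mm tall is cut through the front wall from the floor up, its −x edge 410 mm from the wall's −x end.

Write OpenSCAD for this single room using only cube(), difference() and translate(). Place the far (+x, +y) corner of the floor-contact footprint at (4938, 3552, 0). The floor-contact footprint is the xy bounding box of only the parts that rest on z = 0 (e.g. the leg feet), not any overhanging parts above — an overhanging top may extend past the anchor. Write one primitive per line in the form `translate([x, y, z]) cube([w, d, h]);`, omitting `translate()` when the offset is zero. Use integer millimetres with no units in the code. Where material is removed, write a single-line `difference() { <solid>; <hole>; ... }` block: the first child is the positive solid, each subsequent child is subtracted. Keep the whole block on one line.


difference() { translate([338, 232, 0]) cube([4600, 233, 2650]); translate([748, 232, 0]) cube([868, 233, 2058]); }
translate([338, 3319, 0]) cube([4600, 233, 2650]);
translate([338, 465, 0]) cube([233, 2854, 2650]);
translate([4705, 465, 0]) cube([233, 2854, 2650]);
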